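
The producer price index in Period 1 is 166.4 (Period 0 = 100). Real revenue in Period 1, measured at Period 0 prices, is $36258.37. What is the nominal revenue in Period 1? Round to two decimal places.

Nominal = Real × (Index/100) = 36258.37 × (166.4/100)
        = 36258.37 × 1.664 = 60333.9277

60333.93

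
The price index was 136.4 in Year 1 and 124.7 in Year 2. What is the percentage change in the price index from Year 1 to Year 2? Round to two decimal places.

-8.58%

Change = (124.7 − 136.4) / 136.4 × 100
       = -11.7 / 136.4 × 100 = -8.5777%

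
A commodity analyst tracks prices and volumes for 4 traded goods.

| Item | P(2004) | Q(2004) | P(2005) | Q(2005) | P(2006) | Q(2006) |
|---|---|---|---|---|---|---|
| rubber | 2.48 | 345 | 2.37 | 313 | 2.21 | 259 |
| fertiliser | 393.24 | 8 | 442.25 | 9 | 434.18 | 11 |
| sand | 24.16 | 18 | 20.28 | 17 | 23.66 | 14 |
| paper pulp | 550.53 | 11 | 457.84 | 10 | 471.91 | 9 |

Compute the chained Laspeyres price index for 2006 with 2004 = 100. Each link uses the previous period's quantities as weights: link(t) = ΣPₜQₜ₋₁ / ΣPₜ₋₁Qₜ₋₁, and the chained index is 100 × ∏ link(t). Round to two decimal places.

Link 2004→2005:
ΣP(2005)Q(2004) = 2.37×345 + 442.25×8 + 20.28×18 + 457.84×11 = 817.65 + 3538 + 365.04 + 5036.24 = 9756.93
ΣP(2004)Q(2004) = 2.48×345 + 393.24×8 + 24.16×18 + 550.53×11 = 855.6 + 3145.92 + 434.88 + 6055.83 = 10492.23
link = 9756.93/10492.23 = 0.929920
Link 2005→2006:
ΣP(2006)Q(2005) = 2.21×313 + 434.18×9 + 23.66×17 + 471.91×10 = 691.73 + 3907.62 + 402.22 + 4719.1 = 9720.67
ΣP(2005)Q(2005) = 2.37×313 + 442.25×9 + 20.28×17 + 457.84×10 = 741.81 + 3980.25 + 344.76 + 4578.4 = 9645.22
link = 9720.67/9645.22 = 1.007823
Chained index = 100 × 0.929920 × 1.007823 = 93.7194

93.72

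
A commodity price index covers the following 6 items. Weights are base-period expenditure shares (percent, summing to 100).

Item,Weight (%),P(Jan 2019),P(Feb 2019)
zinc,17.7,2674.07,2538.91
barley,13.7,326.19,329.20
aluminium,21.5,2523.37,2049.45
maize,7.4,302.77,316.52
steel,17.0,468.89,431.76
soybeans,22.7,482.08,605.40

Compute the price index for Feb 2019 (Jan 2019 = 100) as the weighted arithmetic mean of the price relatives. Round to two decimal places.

99.99

zinc: 17.7 × (2538.91/2674.07) = 17.7 × 0.949455 = 16.8054
barley: 13.7 × (329.20/326.19) = 13.7 × 1.009228 = 13.8264
aluminium: 21.5 × (2049.45/2523.37) = 21.5 × 0.812188 = 17.4620
maize: 7.4 × (316.52/302.77) = 7.4 × 1.045414 = 7.7361
steel: 17.0 × (431.76/468.89) = 17.0 × 0.920813 = 15.6538
soybeans: 22.7 × (605.40/482.08) = 22.7 × 1.255808 = 28.5068
Index = Σ wᵢ·(p₁ᵢ/p₀ᵢ) = 16.8054 + 13.8264 + 17.4620 + 7.7361 + 15.6538 + 28.5068 = 99.9905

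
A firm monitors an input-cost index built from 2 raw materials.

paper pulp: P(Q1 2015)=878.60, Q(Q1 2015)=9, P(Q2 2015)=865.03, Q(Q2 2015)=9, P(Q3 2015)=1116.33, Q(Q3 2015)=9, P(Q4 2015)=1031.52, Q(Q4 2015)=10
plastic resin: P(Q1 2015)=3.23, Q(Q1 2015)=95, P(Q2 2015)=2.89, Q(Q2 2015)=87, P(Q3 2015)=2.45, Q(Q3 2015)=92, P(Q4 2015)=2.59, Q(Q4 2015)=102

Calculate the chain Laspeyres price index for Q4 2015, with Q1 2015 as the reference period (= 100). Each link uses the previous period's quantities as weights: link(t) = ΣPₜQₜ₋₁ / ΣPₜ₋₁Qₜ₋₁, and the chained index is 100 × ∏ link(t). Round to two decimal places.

Link Q1 2015→Q2 2015:
ΣP(Q2 2015)Q(Q1 2015) = 865.03×9 + 2.89×95 = 7785.27 + 274.55 = 8059.82
ΣP(Q1 2015)Q(Q1 2015) = 878.60×9 + 3.23×95 = 7907.4 + 306.85 = 8214.25
link = 8059.82/8214.25 = 0.981200
Link Q2 2015→Q3 2015:
ΣP(Q3 2015)Q(Q2 2015) = 1116.33×9 + 2.45×87 = 10046.97 + 213.15 = 10260.12
ΣP(Q2 2015)Q(Q2 2015) = 865.03×9 + 2.89×87 = 7785.27 + 251.43 = 8036.7
link = 10260.12/8036.7 = 1.276658
Link Q3 2015→Q4 2015:
ΣP(Q4 2015)Q(Q3 2015) = 1031.52×9 + 2.59×92 = 9283.68 + 238.28 = 9521.96
ΣP(Q3 2015)Q(Q3 2015) = 1116.33×9 + 2.45×92 = 10046.97 + 225.4 = 10272.37
link = 9521.96/10272.37 = 0.926949
Chained index = 100 × 0.981200 × 1.276658 × 0.926949 = 116.1149

116.11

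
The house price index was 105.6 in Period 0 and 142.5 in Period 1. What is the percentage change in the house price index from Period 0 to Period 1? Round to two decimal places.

34.94%

Change = (142.5 − 105.6) / 105.6 × 100
       = 36.9 / 105.6 × 100 = 34.9432%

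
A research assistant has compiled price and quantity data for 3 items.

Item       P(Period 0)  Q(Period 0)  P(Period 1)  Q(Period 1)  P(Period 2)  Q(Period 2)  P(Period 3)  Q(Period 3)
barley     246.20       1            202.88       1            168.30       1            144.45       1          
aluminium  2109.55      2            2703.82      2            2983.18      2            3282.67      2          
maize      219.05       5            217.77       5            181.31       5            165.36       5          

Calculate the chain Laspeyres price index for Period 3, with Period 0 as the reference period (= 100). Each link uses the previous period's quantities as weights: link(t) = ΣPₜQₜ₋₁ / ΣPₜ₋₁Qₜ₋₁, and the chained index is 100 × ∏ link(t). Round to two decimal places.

Link Period 0→Period 1:
ΣP(Period 1)Q(Period 0) = 202.88×1 + 2703.82×2 + 217.77×5 = 202.88 + 5407.64 + 1088.85 = 6699.37
ΣP(Period 0)Q(Period 0) = 246.20×1 + 2109.55×2 + 219.05×5 = 246.2 + 4219.1 + 1095.25 = 5560.55
link = 6699.37/5560.55 = 1.204803
Link Period 1→Period 2:
ΣP(Period 2)Q(Period 1) = 168.30×1 + 2983.18×2 + 181.31×5 = 168.3 + 5966.36 + 906.55 = 7041.21
ΣP(Period 1)Q(Period 1) = 202.88×1 + 2703.82×2 + 217.77×5 = 202.88 + 5407.64 + 1088.85 = 6699.37
link = 7041.21/6699.37 = 1.051026
Link Period 2→Period 3:
ΣP(Period 3)Q(Period 2) = 144.45×1 + 3282.67×2 + 165.36×5 = 144.45 + 6565.34 + 826.8 = 7536.59
ΣP(Period 2)Q(Period 2) = 168.30×1 + 2983.18×2 + 181.31×5 = 168.3 + 5966.36 + 906.55 = 7041.21
link = 7536.59/7041.21 = 1.070354
Chained index = 100 × 1.204803 × 1.051026 × 1.070354 = 135.5368

135.54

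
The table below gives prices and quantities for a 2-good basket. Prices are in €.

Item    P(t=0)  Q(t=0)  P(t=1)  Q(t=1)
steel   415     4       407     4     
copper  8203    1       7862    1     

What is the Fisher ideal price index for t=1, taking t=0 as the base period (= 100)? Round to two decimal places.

96.22

Laspeyres component (base-period weights):
ΣP(t=1)Q(t=0) = 407×4 + 7862×1 = 1628 + 7862 = 9490
ΣP(t=0)Q(t=0) = 415×4 + 8203×1 = 1660 + 8203 = 9863
L = 9490 / 9863 × 100 = 96.2182
Paasche component (current-period weights):
ΣP(t=1)Q(t=1) = 407×4 + 7862×1 = 1628 + 7862 = 9490
ΣP(t=0)Q(t=1) = 415×4 + 8203×1 = 1660 + 8203 = 9863
P = 9490 / 9863 × 100 = 96.2182
Fisher = √(L × P) = √(96.2182 × 96.2182) = 96.2182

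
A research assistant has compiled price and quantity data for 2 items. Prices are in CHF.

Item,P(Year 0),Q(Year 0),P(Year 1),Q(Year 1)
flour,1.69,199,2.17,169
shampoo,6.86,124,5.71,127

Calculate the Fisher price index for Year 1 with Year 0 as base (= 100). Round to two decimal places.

Laspeyres component (base-period weights):
ΣP(Year 1)Q(Year 0) = 2.17×199 + 5.71×124 = 431.83 + 708.04 = 1139.87
ΣP(Year 0)Q(Year 0) = 1.69×199 + 6.86×124 = 336.31 + 850.64 = 1186.95
L = 1139.87 / 1186.95 × 100 = 96.0335
Paasche component (current-period weights):
ΣP(Year 1)Q(Year 1) = 2.17×169 + 5.71×127 = 366.73 + 725.17 = 1091.9
ΣP(Year 0)Q(Year 1) = 1.69×169 + 6.86×127 = 285.61 + 871.22 = 1156.83
P = 1091.9 / 1156.83 × 100 = 94.3872
Fisher = √(L × P) = √(96.0335 × 94.3872) = 95.2068

95.21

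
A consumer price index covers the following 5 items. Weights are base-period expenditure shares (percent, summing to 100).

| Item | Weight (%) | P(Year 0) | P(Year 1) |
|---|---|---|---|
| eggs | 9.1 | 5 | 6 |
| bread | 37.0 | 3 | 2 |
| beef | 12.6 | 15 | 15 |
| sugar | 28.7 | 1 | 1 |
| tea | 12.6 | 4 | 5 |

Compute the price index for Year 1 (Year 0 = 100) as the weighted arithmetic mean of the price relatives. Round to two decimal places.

eggs: 9.1 × (6/5) = 9.1 × 1.200000 = 10.9200
bread: 37.0 × (2/3) = 37.0 × 0.666667 = 24.6667
beef: 12.6 × (15/15) = 12.6 × 1.000000 = 12.6000
sugar: 28.7 × (1/1) = 28.7 × 1.000000 = 28.7000
tea: 12.6 × (5/4) = 12.6 × 1.250000 = 15.7500
Index = Σ wᵢ·(p₁ᵢ/p₀ᵢ) = 10.9200 + 24.6667 + 12.6000 + 28.7000 + 15.7500 = 92.6367

92.64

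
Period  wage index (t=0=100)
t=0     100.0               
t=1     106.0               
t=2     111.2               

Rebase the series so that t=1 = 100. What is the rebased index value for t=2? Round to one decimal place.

Rebased(t=2) = 111.2 / 106.0 × 100 = 104.9057

104.9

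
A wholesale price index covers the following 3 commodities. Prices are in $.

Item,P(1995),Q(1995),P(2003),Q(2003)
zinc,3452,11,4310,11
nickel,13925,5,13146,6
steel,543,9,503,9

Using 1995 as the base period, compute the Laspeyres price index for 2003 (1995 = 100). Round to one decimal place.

104.6

Laspeyres price index uses base-period quantities as weights.
ΣP(2003)·Q(1995) = 4310×11 + 13146×5 + 503×9 = 47410 + 65730 + 4527 = 117667
ΣP(1995)·Q(1995) = 3452×11 + 13925×5 + 543×9 = 37972 + 69625 + 4887 = 112484
Index = 117667 / 112484 × 100 = 104.6078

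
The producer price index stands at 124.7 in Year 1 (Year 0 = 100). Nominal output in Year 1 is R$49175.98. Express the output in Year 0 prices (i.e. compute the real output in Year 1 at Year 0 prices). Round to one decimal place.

Real = Nominal ÷ (Index/100) = 49175.98 ÷ (124.7/100)
     = 49175.98 ÷ 1.247 = 39435.4290

39435.4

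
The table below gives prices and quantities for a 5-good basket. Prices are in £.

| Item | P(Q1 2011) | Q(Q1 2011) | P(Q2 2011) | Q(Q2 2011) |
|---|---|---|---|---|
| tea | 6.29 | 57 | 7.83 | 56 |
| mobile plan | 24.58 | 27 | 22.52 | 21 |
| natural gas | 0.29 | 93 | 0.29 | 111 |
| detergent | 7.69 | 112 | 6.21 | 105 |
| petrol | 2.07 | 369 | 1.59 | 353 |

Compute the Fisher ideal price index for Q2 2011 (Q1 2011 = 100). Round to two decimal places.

88.41

Laspeyres component (base-period weights):
ΣP(Q2 2011)Q(Q1 2011) = 7.83×57 + 22.52×27 + 0.29×93 + 6.21×112 + 1.59×369 = 446.31 + 608.04 + 26.97 + 695.52 + 586.71 = 2363.55
ΣP(Q1 2011)Q(Q1 2011) = 6.29×57 + 24.58×27 + 0.29×93 + 7.69×112 + 2.07×369 = 358.53 + 663.66 + 26.97 + 861.28 + 763.83 = 2674.27
L = 2363.55 / 2674.27 × 100 = 88.3811
Paasche component (current-period weights):
ΣP(Q2 2011)Q(Q2 2011) = 7.83×56 + 22.52×21 + 0.29×111 + 6.21×105 + 1.59×353 = 438.48 + 472.92 + 32.19 + 652.05 + 561.27 = 2156.91
ΣP(Q1 2011)Q(Q2 2011) = 6.29×56 + 24.58×21 + 0.29×111 + 7.69×105 + 2.07×353 = 352.24 + 516.18 + 32.19 + 807.45 + 730.71 = 2438.77
P = 2156.91 / 2438.77 × 100 = 88.4425
Fisher = √(L × P) = √(88.3811 × 88.4425) = 88.4118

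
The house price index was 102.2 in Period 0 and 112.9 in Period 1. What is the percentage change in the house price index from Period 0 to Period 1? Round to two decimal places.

10.47%

Change = (112.9 − 102.2) / 102.2 × 100
       = 10.7 / 102.2 × 100 = 10.4697%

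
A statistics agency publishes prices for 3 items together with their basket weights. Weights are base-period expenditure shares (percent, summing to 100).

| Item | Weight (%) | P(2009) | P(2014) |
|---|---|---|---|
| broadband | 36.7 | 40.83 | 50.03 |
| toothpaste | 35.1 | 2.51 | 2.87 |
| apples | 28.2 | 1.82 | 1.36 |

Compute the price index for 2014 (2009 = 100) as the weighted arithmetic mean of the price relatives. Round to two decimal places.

broadband: 36.7 × (50.03/40.83) = 36.7 × 1.225325 = 44.9694
toothpaste: 35.1 × (2.87/2.51) = 35.1 × 1.143426 = 40.1343
apples: 28.2 × (1.36/1.82) = 28.2 × 0.747253 = 21.0725
Index = Σ wᵢ·(p₁ᵢ/p₀ᵢ) = 44.9694 + 40.1343 + 21.0725 = 106.1762

106.18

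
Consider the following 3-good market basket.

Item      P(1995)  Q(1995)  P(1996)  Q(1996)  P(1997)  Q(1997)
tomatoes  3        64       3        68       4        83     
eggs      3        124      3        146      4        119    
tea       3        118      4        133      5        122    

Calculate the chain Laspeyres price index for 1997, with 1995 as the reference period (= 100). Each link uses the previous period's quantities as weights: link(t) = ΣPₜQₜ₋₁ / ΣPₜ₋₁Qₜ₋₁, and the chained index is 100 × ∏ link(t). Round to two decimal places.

Link 1995→1996:
ΣP(1996)Q(1995) = 3×64 + 3×124 + 4×118 = 192 + 372 + 472 = 1036
ΣP(1995)Q(1995) = 3×64 + 3×124 + 3×118 = 192 + 372 + 354 = 918
link = 1036/918 = 1.128540
Link 1996→1997:
ΣP(1997)Q(1996) = 4×68 + 4×146 + 5×133 = 272 + 584 + 665 = 1521
ΣP(1996)Q(1996) = 3×68 + 3×146 + 4×133 = 204 + 438 + 532 = 1174
link = 1521/1174 = 1.295571
Chained index = 100 × 1.128540 × 1.295571 = 146.2104

146.21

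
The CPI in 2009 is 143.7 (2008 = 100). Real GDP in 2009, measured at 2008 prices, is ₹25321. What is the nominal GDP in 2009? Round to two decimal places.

Nominal = Real × (Index/100) = 25321 × (143.7/100)
        = 25321 × 1.437 = 36386.2770

36386.28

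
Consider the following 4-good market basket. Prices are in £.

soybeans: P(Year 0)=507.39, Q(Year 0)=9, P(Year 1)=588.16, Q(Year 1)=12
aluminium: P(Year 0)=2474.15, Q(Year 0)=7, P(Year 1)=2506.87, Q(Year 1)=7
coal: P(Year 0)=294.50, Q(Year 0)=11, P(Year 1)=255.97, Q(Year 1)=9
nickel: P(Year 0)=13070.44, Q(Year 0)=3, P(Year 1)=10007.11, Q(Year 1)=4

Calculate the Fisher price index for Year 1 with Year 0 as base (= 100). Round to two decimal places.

Laspeyres component (base-period weights):
ΣP(Year 1)Q(Year 0) = 588.16×9 + 2506.87×7 + 255.97×11 + 10007.11×3 = 5293.44 + 17548.09 + 2815.67 + 30021.33 = 55678.53
ΣP(Year 0)Q(Year 0) = 507.39×9 + 2474.15×7 + 294.50×11 + 13070.44×3 = 4566.51 + 17319.05 + 3239.5 + 39211.32 = 64336.38
L = 55678.53 / 64336.38 × 100 = 86.5428
Paasche component (current-period weights):
ΣP(Year 1)Q(Year 1) = 588.16×12 + 2506.87×7 + 255.97×9 + 10007.11×4 = 7057.92 + 17548.09 + 2303.73 + 40028.44 = 66938.18
ΣP(Year 0)Q(Year 1) = 507.39×12 + 2474.15×7 + 294.50×9 + 13070.44×4 = 6088.68 + 17319.05 + 2650.5 + 52281.76 = 78339.99
P = 66938.18 / 78339.99 × 100 = 85.4457
Fisher = √(L × P) = √(86.5428 × 85.4457) = 85.9925

85.99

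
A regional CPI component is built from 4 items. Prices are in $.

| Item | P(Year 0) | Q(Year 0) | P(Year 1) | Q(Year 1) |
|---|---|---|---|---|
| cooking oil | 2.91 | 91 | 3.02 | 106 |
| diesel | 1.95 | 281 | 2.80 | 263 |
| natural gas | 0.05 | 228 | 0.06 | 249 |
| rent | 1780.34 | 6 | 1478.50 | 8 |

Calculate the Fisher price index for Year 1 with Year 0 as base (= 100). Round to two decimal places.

86.00

Laspeyres component (base-period weights):
ΣP(Year 1)Q(Year 0) = 3.02×91 + 2.80×281 + 0.06×228 + 1478.50×6 = 274.82 + 786.8 + 13.68 + 8871 = 9946.3
ΣP(Year 0)Q(Year 0) = 2.91×91 + 1.95×281 + 0.05×228 + 1780.34×6 = 264.81 + 547.95 + 11.4 + 10682.04 = 11506.2
L = 9946.3 / 11506.2 × 100 = 86.4430
Paasche component (current-period weights):
ΣP(Year 1)Q(Year 1) = 3.02×106 + 2.80×263 + 0.06×249 + 1478.50×8 = 320.12 + 736.4 + 14.94 + 11828 = 12899.46
ΣP(Year 0)Q(Year 1) = 2.91×106 + 1.95×263 + 0.05×249 + 1780.34×8 = 308.46 + 512.85 + 12.45 + 14242.72 = 15076.48
P = 12899.46 / 15076.48 × 100 = 85.5602
Fisher = √(L × P) = √(86.4430 × 85.5602) = 86.0004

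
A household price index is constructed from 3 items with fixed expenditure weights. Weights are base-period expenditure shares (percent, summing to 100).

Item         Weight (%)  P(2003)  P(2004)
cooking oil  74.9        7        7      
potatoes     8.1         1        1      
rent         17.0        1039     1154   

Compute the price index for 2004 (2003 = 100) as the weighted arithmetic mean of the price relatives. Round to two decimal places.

101.88

cooking oil: 74.9 × (7/7) = 74.9 × 1.000000 = 74.9000
potatoes: 8.1 × (1/1) = 8.1 × 1.000000 = 8.1000
rent: 17.0 × (1154/1039) = 17.0 × 1.110683 = 18.8816
Index = Σ wᵢ·(p₁ᵢ/p₀ᵢ) = 74.9000 + 8.1000 + 18.8816 = 101.8816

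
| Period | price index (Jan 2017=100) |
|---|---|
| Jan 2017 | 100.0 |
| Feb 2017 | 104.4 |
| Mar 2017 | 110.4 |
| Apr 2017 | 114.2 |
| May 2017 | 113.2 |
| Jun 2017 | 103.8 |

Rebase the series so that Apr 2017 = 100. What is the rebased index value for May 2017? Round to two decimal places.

Rebased(May 2017) = 113.2 / 114.2 × 100 = 99.1243

99.12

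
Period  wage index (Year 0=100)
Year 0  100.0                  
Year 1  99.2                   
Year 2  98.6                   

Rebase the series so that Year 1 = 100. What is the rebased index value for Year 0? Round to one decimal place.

100.8

Rebased(Year 0) = 100.0 / 99.2 × 100 = 100.8065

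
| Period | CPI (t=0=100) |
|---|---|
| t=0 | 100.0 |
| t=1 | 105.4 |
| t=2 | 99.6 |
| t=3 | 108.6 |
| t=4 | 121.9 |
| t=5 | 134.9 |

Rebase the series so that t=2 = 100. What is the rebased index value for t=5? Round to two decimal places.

135.44

Rebased(t=5) = 134.9 / 99.6 × 100 = 135.4418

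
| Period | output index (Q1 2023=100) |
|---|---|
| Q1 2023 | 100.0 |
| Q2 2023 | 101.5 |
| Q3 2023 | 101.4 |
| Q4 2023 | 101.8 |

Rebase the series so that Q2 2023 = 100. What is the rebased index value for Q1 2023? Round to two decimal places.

98.52

Rebased(Q1 2023) = 100.0 / 101.5 × 100 = 98.5222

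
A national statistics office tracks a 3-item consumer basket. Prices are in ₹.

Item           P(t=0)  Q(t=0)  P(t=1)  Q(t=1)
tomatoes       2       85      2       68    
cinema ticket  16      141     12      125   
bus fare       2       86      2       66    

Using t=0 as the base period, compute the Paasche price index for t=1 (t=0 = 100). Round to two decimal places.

77.95

Paasche price index uses current-period quantities as weights.
ΣP(t=1)·Q(t=1) = 2×68 + 12×125 + 2×66 = 136 + 1500 + 132 = 1768
ΣP(t=0)·Q(t=1) = 2×68 + 16×125 + 2×66 = 136 + 2000 + 132 = 2268
Index = 1768 / 2268 × 100 = 77.9541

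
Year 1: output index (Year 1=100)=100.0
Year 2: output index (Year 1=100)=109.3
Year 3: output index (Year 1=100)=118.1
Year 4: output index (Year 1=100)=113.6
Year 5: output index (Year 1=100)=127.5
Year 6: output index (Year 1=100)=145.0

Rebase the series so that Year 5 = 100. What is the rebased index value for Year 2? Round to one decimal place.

Rebased(Year 2) = 109.3 / 127.5 × 100 = 85.7255

85.7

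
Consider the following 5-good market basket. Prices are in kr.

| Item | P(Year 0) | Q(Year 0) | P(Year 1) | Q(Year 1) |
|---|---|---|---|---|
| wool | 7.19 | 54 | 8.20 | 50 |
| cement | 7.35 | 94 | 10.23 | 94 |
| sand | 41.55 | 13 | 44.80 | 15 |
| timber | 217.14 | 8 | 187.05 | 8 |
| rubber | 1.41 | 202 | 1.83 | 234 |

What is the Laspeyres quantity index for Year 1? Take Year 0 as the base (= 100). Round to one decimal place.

102.7

Laspeyres quantity index uses base-period prices as weights.
ΣP(Year 0)·Q(Year 1) = 7.19×50 + 7.35×94 + 41.55×15 + 217.14×8 + 1.41×234 = 359.5 + 690.9 + 623.25 + 1737.12 + 329.94 = 3740.71
ΣP(Year 0)·Q(Year 0) = 7.19×54 + 7.35×94 + 41.55×13 + 217.14×8 + 1.41×202 = 388.26 + 690.9 + 540.15 + 1737.12 + 284.82 = 3641.25
Index = 3740.71 / 3641.25 × 100 = 102.7315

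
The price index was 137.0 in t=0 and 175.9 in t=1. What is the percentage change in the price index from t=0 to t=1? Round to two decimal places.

Change = (175.9 − 137.0) / 137.0 × 100
       = 38.9 / 137.0 × 100 = 28.3942%

28.39%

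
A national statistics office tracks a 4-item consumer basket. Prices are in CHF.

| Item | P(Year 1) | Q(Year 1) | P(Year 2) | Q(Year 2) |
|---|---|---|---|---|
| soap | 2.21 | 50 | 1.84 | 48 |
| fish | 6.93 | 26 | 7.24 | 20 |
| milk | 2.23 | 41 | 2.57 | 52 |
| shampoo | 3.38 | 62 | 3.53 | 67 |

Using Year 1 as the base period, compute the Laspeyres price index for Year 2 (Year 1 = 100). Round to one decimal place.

102.2

Laspeyres price index uses base-period quantities as weights.
ΣP(Year 2)·Q(Year 1) = 1.84×50 + 7.24×26 + 2.57×41 + 3.53×62 = 92 + 188.24 + 105.37 + 218.86 = 604.47
ΣP(Year 1)·Q(Year 1) = 2.21×50 + 6.93×26 + 2.23×41 + 3.38×62 = 110.5 + 180.18 + 91.43 + 209.56 = 591.67
Index = 604.47 / 591.67 × 100 = 102.1634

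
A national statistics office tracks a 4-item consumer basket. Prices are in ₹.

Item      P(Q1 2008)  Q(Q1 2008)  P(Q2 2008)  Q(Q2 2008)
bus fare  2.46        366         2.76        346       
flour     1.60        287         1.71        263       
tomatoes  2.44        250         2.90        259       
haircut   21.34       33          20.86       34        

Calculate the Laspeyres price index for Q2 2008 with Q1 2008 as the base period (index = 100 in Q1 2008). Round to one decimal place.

109.0

Laspeyres price index uses base-period quantities as weights.
ΣP(Q2 2008)·Q(Q1 2008) = 2.76×366 + 1.71×287 + 2.90×250 + 20.86×33 = 1010.16 + 490.77 + 725 + 688.38 = 2914.31
ΣP(Q1 2008)·Q(Q1 2008) = 2.46×366 + 1.60×287 + 2.44×250 + 21.34×33 = 900.36 + 459.2 + 610 + 704.22 = 2673.78
Index = 2914.31 / 2673.78 × 100 = 108.9959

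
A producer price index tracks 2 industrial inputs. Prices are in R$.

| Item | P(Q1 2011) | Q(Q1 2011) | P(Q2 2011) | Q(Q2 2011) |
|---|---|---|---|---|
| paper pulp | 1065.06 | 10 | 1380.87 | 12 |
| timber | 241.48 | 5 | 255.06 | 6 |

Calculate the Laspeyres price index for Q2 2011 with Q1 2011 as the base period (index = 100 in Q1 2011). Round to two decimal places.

127.21

Laspeyres price index uses base-period quantities as weights.
ΣP(Q2 2011)·Q(Q1 2011) = 1380.87×10 + 255.06×5 = 13808.7 + 1275.3 = 15084
ΣP(Q1 2011)·Q(Q1 2011) = 1065.06×10 + 241.48×5 = 10650.6 + 1207.4 = 11858
Index = 15084 / 11858 × 100 = 127.2053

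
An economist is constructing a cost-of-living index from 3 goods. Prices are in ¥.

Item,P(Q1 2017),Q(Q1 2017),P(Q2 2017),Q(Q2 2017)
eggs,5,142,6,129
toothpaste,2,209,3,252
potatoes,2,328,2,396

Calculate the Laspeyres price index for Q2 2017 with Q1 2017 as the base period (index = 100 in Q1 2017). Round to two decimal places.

Laspeyres price index uses base-period quantities as weights.
ΣP(Q2 2017)·Q(Q1 2017) = 6×142 + 3×209 + 2×328 = 852 + 627 + 656 = 2135
ΣP(Q1 2017)·Q(Q1 2017) = 5×142 + 2×209 + 2×328 = 710 + 418 + 656 = 1784
Index = 2135 / 1784 × 100 = 119.6749

119.67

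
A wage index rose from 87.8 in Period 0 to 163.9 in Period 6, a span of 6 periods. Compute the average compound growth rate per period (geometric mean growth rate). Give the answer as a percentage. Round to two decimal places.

10.96%

Growth factor = (163.9/87.8)^(1/6) = (1.866743)^(1/6) = 1.109637
Growth rate = 1.109637 − 1 = 0.109637 = 10.9637%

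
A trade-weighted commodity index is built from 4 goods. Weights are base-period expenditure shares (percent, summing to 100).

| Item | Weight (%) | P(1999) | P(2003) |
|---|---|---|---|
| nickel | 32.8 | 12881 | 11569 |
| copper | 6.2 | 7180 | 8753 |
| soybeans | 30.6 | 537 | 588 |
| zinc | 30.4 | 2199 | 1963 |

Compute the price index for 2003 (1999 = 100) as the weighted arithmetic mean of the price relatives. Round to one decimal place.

97.7

nickel: 32.8 × (11569/12881) = 32.8 × 0.898145 = 29.4591
copper: 6.2 × (8753/7180) = 6.2 × 1.219081 = 7.5583
soybeans: 30.6 × (588/537) = 30.6 × 1.094972 = 33.5061
zinc: 30.4 × (1963/2199) = 30.4 × 0.892678 = 27.1374
Index = Σ wᵢ·(p₁ᵢ/p₀ᵢ) = 29.4591 + 7.5583 + 33.5061 + 27.1374 = 97.6610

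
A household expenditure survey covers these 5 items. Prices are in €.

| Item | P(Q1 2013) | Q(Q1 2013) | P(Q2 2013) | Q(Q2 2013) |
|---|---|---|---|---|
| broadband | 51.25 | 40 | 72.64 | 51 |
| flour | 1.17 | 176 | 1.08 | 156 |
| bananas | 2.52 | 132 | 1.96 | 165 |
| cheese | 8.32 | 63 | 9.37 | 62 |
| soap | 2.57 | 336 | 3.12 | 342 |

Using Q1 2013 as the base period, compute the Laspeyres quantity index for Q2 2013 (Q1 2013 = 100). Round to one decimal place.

Laspeyres quantity index uses base-period prices as weights.
ΣP(Q1 2013)·Q(Q2 2013) = 51.25×51 + 1.17×156 + 2.52×165 + 8.32×62 + 2.57×342 = 2613.75 + 182.52 + 415.8 + 515.84 + 878.94 = 4606.85
ΣP(Q1 2013)·Q(Q1 2013) = 51.25×40 + 1.17×176 + 2.52×132 + 8.32×63 + 2.57×336 = 2050 + 205.92 + 332.64 + 524.16 + 863.52 = 3976.24
Index = 4606.85 / 3976.24 × 100 = 115.8595

115.9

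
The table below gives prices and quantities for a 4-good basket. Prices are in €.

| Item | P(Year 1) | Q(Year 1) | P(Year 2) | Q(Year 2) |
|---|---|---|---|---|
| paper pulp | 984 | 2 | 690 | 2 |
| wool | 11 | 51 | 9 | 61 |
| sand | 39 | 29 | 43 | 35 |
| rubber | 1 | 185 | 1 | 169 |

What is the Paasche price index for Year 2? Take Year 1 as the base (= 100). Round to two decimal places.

Paasche price index uses current-period quantities as weights.
ΣP(Year 2)·Q(Year 2) = 690×2 + 9×61 + 43×35 + 1×169 = 1380 + 549 + 1505 + 169 = 3603
ΣP(Year 1)·Q(Year 2) = 984×2 + 11×61 + 39×35 + 1×169 = 1968 + 671 + 1365 + 169 = 4173
Index = 3603 / 4173 × 100 = 86.3408

86.34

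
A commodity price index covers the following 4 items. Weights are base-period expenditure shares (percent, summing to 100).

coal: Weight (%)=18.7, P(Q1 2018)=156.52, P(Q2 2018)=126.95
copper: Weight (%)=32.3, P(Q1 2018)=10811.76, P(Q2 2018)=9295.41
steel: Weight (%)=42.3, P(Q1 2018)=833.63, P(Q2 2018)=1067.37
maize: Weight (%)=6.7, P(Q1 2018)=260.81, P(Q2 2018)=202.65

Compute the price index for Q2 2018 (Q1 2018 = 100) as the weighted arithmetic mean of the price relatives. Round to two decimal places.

coal: 18.7 × (126.95/156.52) = 18.7 × 0.811078 = 15.1672
copper: 32.3 × (9295.41/10811.76) = 32.3 × 0.859750 = 27.7699
steel: 42.3 × (1067.37/833.63) = 42.3 × 1.280388 = 54.1604
maize: 6.7 × (202.65/260.81) = 6.7 × 0.777002 = 5.2059
Index = Σ wᵢ·(p₁ᵢ/p₀ᵢ) = 15.1672 + 27.7699 + 54.1604 + 5.2059 = 102.3034

102.30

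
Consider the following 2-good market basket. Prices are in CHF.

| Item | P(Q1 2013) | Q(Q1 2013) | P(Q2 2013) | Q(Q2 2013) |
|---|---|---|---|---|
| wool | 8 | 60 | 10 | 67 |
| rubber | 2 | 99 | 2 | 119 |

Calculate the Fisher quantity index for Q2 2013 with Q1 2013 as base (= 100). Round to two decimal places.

113.97

Laspeyres component (base-period weights):
ΣP(Q1 2013)Q(Q2 2013) = 8×67 + 2×119 = 536 + 238 = 774
ΣP(Q1 2013)Q(Q1 2013) = 8×60 + 2×99 = 480 + 198 = 678
L = 774 / 678 × 100 = 114.1593
Paasche component (current-period weights):
ΣP(Q2 2013)Q(Q2 2013) = 10×67 + 2×119 = 670 + 238 = 908
ΣP(Q2 2013)Q(Q1 2013) = 10×60 + 2×99 = 600 + 198 = 798
P = 908 / 798 × 100 = 113.7845
Fisher = √(L × P) = √(114.1593 × 113.7845) = 113.9717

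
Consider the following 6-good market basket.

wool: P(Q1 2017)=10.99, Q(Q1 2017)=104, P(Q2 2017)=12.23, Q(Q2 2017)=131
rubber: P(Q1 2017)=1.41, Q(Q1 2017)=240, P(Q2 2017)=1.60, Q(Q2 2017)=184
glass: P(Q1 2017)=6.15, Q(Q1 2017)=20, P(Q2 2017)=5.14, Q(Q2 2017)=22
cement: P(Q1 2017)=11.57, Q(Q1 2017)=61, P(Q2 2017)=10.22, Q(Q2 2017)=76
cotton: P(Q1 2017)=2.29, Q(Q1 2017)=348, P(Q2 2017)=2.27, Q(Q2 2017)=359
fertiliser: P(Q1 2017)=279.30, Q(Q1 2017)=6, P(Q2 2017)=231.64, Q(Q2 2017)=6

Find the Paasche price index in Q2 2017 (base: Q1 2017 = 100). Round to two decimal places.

Paasche price index uses current-period quantities as weights.
ΣP(Q2 2017)·Q(Q2 2017) = 12.23×131 + 1.60×184 + 5.14×22 + 10.22×76 + 2.27×359 + 231.64×6 = 1602.13 + 294.4 + 113.08 + 776.72 + 814.93 + 1389.84 = 4991.1
ΣP(Q1 2017)·Q(Q2 2017) = 10.99×131 + 1.41×184 + 6.15×22 + 11.57×76 + 2.29×359 + 279.30×6 = 1439.69 + 259.44 + 135.3 + 879.32 + 822.11 + 1675.8 = 5211.66
Index = 4991.1 / 5211.66 × 100 = 95.7680

95.77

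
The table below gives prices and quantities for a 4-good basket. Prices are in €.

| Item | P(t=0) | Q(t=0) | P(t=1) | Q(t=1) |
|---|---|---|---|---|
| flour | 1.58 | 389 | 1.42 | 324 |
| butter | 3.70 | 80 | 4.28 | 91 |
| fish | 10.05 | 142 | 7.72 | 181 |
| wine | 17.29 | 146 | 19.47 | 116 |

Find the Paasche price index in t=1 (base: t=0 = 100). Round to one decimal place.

96.4

Paasche price index uses current-period quantities as weights.
ΣP(t=1)·Q(t=1) = 1.42×324 + 4.28×91 + 7.72×181 + 19.47×116 = 460.08 + 389.48 + 1397.32 + 2258.52 = 4505.4
ΣP(t=0)·Q(t=1) = 1.58×324 + 3.70×91 + 10.05×181 + 17.29×116 = 511.92 + 336.7 + 1819.05 + 2005.64 = 4673.31
Index = 4505.4 / 4673.31 × 100 = 96.4070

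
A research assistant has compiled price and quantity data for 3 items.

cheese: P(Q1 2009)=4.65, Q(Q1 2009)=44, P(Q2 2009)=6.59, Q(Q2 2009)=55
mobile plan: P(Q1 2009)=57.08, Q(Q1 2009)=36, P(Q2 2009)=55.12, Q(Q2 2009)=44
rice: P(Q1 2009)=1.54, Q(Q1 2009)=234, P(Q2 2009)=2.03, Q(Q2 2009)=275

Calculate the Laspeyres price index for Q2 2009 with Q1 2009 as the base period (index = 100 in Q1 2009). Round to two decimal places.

104.94

Laspeyres price index uses base-period quantities as weights.
ΣP(Q2 2009)·Q(Q1 2009) = 6.59×44 + 55.12×36 + 2.03×234 = 289.96 + 1984.32 + 475.02 = 2749.3
ΣP(Q1 2009)·Q(Q1 2009) = 4.65×44 + 57.08×36 + 1.54×234 = 204.6 + 2054.88 + 360.36 = 2619.84
Index = 2749.3 / 2619.84 × 100 = 104.9415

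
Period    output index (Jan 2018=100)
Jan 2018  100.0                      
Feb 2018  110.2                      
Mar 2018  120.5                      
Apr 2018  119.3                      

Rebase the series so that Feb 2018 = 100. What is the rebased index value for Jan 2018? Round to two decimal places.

Rebased(Jan 2018) = 100.0 / 110.2 × 100 = 90.7441

90.74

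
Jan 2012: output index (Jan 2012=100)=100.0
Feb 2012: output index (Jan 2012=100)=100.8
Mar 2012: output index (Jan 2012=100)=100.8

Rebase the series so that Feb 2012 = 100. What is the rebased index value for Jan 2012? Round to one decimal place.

Rebased(Jan 2012) = 100.0 / 100.8 × 100 = 99.2063

99.2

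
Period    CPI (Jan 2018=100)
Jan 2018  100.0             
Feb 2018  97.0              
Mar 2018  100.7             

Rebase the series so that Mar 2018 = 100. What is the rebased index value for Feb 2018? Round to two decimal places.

96.33

Rebased(Feb 2018) = 97.0 / 100.7 × 100 = 96.3257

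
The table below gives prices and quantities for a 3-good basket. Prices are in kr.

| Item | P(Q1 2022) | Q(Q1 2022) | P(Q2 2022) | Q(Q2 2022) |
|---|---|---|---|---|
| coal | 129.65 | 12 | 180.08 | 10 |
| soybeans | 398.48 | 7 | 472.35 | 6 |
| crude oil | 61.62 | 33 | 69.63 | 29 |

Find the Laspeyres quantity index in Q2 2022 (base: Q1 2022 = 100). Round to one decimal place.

Laspeyres quantity index uses base-period prices as weights.
ΣP(Q1 2022)·Q(Q2 2022) = 129.65×10 + 398.48×6 + 61.62×29 = 1296.5 + 2390.88 + 1786.98 = 5474.36
ΣP(Q1 2022)·Q(Q1 2022) = 129.65×12 + 398.48×7 + 61.62×33 = 1555.8 + 2789.36 + 2033.46 = 6378.62
Index = 5474.36 / 6378.62 × 100 = 85.8236

85.8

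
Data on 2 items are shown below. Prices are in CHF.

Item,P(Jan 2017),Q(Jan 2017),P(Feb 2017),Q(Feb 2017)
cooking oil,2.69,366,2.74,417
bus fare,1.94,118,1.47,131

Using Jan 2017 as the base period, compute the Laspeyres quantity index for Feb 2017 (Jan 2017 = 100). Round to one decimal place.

113.4

Laspeyres quantity index uses base-period prices as weights.
ΣP(Jan 2017)·Q(Feb 2017) = 2.69×417 + 1.94×131 = 1121.73 + 254.14 = 1375.87
ΣP(Jan 2017)·Q(Jan 2017) = 2.69×366 + 1.94×118 = 984.54 + 228.92 = 1213.46
Index = 1375.87 / 1213.46 × 100 = 113.3840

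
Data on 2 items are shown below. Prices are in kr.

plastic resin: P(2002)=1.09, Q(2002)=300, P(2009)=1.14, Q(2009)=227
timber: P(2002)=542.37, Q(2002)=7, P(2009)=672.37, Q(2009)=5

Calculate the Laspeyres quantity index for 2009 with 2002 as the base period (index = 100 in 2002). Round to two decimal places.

71.76

Laspeyres quantity index uses base-period prices as weights.
ΣP(2002)·Q(2009) = 1.09×227 + 542.37×5 = 247.43 + 2711.85 = 2959.28
ΣP(2002)·Q(2002) = 1.09×300 + 542.37×7 = 327 + 3796.59 = 4123.59
Index = 2959.28 / 4123.59 × 100 = 71.7647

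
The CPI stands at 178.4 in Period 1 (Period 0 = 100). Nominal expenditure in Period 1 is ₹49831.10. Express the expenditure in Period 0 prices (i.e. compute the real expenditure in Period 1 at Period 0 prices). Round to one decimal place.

Real = Nominal ÷ (Index/100) = 49831.10 ÷ (178.4/100)
     = 49831.10 ÷ 1.784 = 27932.2309

27932.2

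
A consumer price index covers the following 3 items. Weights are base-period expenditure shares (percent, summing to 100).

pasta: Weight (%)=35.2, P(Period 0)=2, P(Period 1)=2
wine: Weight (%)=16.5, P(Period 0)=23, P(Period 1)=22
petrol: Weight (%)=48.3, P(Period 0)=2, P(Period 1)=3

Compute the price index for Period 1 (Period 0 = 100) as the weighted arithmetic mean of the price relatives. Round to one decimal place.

123.4

pasta: 35.2 × (2/2) = 35.2 × 1.000000 = 35.2000
wine: 16.5 × (22/23) = 16.5 × 0.956522 = 15.7826
petrol: 48.3 × (3/2) = 48.3 × 1.500000 = 72.4500
Index = Σ wᵢ·(p₁ᵢ/p₀ᵢ) = 35.2000 + 15.7826 + 72.4500 = 123.4326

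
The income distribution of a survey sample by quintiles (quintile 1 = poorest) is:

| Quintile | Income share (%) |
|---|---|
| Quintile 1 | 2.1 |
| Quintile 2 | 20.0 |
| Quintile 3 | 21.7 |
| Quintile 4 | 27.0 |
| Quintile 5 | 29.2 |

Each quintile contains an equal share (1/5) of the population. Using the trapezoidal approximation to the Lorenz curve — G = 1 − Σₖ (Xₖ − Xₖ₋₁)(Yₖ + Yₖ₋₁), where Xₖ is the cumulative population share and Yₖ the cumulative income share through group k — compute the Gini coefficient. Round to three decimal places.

Cumulative income shares Yₖ: 0.0210, 0.2210, 0.4380, 0.7080, 1.0000
Σ (Xₖ−Xₖ₋₁)(Yₖ+Yₖ₋₁) = (1/5)(0.0210+0.0000) + (1/5)(0.2210+0.0210) + (1/5)(0.4380+0.2210) + (1/5)(0.7080+0.4380) + (1/5)(1.0000+0.7080)
  = 0.0042 + 0.0484 + 0.1318 + 0.2292 + 0.3416 = 0.7552
G = 1 − 0.7552 = 0.2448

0.245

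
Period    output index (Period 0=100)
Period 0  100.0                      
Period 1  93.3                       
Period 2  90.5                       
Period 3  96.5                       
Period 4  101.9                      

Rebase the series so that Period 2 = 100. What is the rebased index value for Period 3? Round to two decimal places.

Rebased(Period 3) = 96.5 / 90.5 × 100 = 106.6298

106.63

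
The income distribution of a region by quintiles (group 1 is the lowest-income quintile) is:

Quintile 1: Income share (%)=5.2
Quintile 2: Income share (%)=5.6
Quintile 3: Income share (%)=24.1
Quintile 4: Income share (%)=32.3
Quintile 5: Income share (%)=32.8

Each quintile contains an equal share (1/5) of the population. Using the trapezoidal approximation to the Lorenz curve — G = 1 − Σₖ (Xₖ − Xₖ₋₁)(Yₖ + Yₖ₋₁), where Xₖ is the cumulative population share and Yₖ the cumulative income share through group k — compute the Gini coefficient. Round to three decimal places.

0.328

Cumulative income shares Yₖ: 0.0520, 0.1080, 0.3490, 0.6720, 1.0000
Σ (Xₖ−Xₖ₋₁)(Yₖ+Yₖ₋₁) = (1/5)(0.0520+0.0000) + (1/5)(0.1080+0.0520) + (1/5)(0.3490+0.1080) + (1/5)(0.6720+0.3490) + (1/5)(1.0000+0.6720)
  = 0.0104 + 0.0320 + 0.0914 + 0.2042 + 0.3344 = 0.6724
G = 1 − 0.6724 = 0.3276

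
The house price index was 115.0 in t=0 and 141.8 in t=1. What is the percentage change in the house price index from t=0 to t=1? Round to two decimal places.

23.30%

Change = (141.8 − 115.0) / 115.0 × 100
       = 26.8 / 115.0 × 100 = 23.3043%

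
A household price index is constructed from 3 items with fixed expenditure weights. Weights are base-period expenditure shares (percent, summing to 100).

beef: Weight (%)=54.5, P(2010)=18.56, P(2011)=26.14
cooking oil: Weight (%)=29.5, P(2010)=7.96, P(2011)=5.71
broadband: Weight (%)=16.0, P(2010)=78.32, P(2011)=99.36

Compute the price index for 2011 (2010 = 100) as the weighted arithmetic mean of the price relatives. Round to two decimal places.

118.22

beef: 54.5 × (26.14/18.56) = 54.5 × 1.408405 = 76.7581
cooking oil: 29.5 × (5.71/7.96) = 29.5 × 0.717337 = 21.1614
broadband: 16.0 × (99.36/78.32) = 16.0 × 1.268641 = 20.2983
Index = Σ wᵢ·(p₁ᵢ/p₀ᵢ) = 76.7581 + 21.1614 + 20.2983 = 118.2178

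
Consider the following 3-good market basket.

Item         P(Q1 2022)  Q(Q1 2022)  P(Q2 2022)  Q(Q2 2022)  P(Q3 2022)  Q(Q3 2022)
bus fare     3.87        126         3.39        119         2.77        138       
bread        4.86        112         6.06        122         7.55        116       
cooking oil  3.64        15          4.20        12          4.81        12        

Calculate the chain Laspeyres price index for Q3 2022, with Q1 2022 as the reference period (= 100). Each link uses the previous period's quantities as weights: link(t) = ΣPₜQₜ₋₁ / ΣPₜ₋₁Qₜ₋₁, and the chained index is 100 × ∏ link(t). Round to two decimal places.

Link Q1 2022→Q2 2022:
ΣP(Q2 2022)Q(Q1 2022) = 3.39×126 + 6.06×112 + 4.20×15 = 427.14 + 678.72 + 63 = 1168.86
ΣP(Q1 2022)Q(Q1 2022) = 3.87×126 + 4.86×112 + 3.64×15 = 487.62 + 544.32 + 54.6 = 1086.54
link = 1168.86/1086.54 = 1.075763
Link Q2 2022→Q3 2022:
ΣP(Q3 2022)Q(Q2 2022) = 2.77×119 + 7.55×122 + 4.81×12 = 329.63 + 921.1 + 57.72 = 1308.45
ΣP(Q2 2022)Q(Q2 2022) = 3.39×119 + 6.06×122 + 4.20×12 = 403.41 + 739.32 + 50.4 = 1193.13
link = 1308.45/1193.13 = 1.096653
Chained index = 100 × 1.075763 × 1.096653 = 117.9740

117.97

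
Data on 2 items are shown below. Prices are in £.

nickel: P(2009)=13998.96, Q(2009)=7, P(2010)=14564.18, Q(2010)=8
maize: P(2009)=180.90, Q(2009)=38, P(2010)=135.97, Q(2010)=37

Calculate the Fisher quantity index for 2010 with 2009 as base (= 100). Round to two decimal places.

Laspeyres component (base-period weights):
ΣP(2009)Q(2010) = 13998.96×8 + 180.90×37 = 111991.68 + 6693.3 = 118684.98
ΣP(2009)Q(2009) = 13998.96×7 + 180.90×38 = 97992.72 + 6874.2 = 104866.92
L = 118684.98 / 104866.92 × 100 = 113.1768
Paasche component (current-period weights):
ΣP(2010)Q(2010) = 14564.18×8 + 135.97×37 = 116513.44 + 5030.89 = 121544.33
ΣP(2010)Q(2009) = 14564.18×7 + 135.97×38 = 101949.26 + 5166.86 = 107116.12
P = 121544.33 / 107116.12 × 100 = 113.4697
Fisher = √(L × P) = √(113.1768 × 113.4697) = 113.3231

113.32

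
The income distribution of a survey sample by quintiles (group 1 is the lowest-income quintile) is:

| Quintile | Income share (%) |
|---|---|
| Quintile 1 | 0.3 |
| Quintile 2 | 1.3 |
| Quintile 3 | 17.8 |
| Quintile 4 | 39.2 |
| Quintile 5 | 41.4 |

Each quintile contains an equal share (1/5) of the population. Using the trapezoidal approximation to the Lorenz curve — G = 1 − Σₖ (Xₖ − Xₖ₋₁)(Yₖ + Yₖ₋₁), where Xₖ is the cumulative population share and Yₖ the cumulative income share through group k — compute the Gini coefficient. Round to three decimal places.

0.480

Cumulative income shares Yₖ: 0.0030, 0.0160, 0.1940, 0.5860, 1.0000
Σ (Xₖ−Xₖ₋₁)(Yₖ+Yₖ₋₁) = (1/5)(0.0030+0.0000) + (1/5)(0.0160+0.0030) + (1/5)(0.1940+0.0160) + (1/5)(0.5860+0.1940) + (1/5)(1.0000+0.5860)
  = 0.0006 + 0.0038 + 0.0420 + 0.1560 + 0.3172 = 0.5196
G = 1 − 0.5196 = 0.4804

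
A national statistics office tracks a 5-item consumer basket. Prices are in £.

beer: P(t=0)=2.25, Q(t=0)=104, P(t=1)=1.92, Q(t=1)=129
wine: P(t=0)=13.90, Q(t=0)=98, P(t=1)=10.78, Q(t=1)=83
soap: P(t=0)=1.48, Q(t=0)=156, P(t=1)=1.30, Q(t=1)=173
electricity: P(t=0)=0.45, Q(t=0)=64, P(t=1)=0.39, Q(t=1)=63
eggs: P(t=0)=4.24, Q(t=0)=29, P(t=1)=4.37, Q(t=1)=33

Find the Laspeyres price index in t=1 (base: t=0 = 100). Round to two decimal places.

81.39

Laspeyres price index uses base-period quantities as weights.
ΣP(t=1)·Q(t=0) = 1.92×104 + 10.78×98 + 1.30×156 + 0.39×64 + 4.37×29 = 199.68 + 1056.44 + 202.8 + 24.96 + 126.73 = 1610.61
ΣP(t=0)·Q(t=0) = 2.25×104 + 13.90×98 + 1.48×156 + 0.45×64 + 4.24×29 = 234 + 1362.2 + 230.88 + 28.8 + 122.96 = 1978.84
Index = 1610.61 / 1978.84 × 100 = 81.3916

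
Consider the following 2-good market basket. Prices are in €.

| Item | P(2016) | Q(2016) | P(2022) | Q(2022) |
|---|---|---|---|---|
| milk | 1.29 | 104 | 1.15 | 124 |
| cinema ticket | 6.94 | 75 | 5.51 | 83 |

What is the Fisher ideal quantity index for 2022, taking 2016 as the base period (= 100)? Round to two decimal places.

Laspeyres component (base-period weights):
ΣP(2016)Q(2022) = 1.29×124 + 6.94×83 = 159.96 + 576.02 = 735.98
ΣP(2016)Q(2016) = 1.29×104 + 6.94×75 = 134.16 + 520.5 = 654.66
L = 735.98 / 654.66 × 100 = 112.4217
Paasche component (current-period weights):
ΣP(2022)Q(2022) = 1.15×124 + 5.51×83 = 142.6 + 457.33 = 599.93
ΣP(2022)Q(2016) = 1.15×104 + 5.51×75 = 119.6 + 413.25 = 532.85
P = 599.93 / 532.85 × 100 = 112.5889
Fisher = √(L × P) = √(112.4217 × 112.5889) = 112.5053

112.51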